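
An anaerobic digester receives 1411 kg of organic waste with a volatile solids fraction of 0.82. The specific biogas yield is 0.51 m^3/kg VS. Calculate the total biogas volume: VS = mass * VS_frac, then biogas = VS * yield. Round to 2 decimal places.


Compute volatile solids:
  VS = mass * VS_fraction = 1411 * 0.82 = 1157.02 kg
Calculate biogas volume:
  Biogas = VS * specific_yield = 1157.02 * 0.51
  Biogas = 590.08 m^3

590.08


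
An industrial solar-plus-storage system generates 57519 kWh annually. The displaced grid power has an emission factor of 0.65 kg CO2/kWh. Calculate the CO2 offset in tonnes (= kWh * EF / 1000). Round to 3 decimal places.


CO2 offset in kg = generation * emission_factor
CO2 offset = 57519 * 0.65 = 37387.35 kg
Convert to tonnes:
  CO2 offset = 37387.35 / 1000 = 37.387 tonnes

37.387


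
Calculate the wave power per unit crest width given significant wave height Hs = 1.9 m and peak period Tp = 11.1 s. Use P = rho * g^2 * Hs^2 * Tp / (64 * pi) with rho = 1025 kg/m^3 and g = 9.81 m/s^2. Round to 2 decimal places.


Apply wave power formula:
  g^2 = 9.81^2 = 96.2361
  Hs^2 = 1.9^2 = 3.61
  Numerator = rho * g^2 * Hs^2 * Tp = 1025 * 96.2361 * 3.61 * 11.1 = 3952683.68
  Denominator = 64 * pi = 201.0619
  P = 3952683.68 / 201.0619 = 19659.04 W/m

19659.04


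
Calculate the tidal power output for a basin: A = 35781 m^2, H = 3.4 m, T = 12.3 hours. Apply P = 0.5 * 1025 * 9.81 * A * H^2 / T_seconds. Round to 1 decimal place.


Convert period to seconds: T = 12.3 * 3600 = 44280.0 s
H^2 = 3.4^2 = 11.56
P = 0.5 * rho * g * A * H^2 / T
P = 0.5 * 1025 * 9.81 * 35781 * 11.56 / 44280.0
P = 46964.1 W

46964.1


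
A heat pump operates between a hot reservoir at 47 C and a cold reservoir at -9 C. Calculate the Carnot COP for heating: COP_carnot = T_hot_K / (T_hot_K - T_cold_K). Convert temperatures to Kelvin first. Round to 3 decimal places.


Convert to Kelvin:
  T_hot = 47 + 273.15 = 320.15 K
  T_cold = -9 + 273.15 = 264.15 K
Apply Carnot COP formula:
  COP = T_hot_K / (T_hot_K - T_cold_K) = 320.15 / 56.0
  COP = 5.717

5.717


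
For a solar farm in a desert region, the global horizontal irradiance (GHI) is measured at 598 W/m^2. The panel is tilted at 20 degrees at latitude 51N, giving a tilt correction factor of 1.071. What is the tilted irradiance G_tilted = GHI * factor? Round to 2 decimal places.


Identify the given values:
  GHI = 598 W/m^2, tilt correction factor = 1.071
Apply the formula G_tilted = GHI * factor:
  G_tilted = 598 * 1.071
  G_tilted = 640.46 W/m^2

640.46


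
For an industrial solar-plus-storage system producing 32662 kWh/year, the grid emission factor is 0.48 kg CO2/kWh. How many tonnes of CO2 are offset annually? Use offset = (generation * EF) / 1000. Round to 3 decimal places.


CO2 offset in kg = generation * emission_factor
CO2 offset = 32662 * 0.48 = 15677.76 kg
Convert to tonnes:
  CO2 offset = 15677.76 / 1000 = 15.678 tonnes

15.678


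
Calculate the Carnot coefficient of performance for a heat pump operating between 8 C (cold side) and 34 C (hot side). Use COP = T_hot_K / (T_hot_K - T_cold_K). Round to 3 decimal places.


Convert to Kelvin:
  T_hot = 34 + 273.15 = 307.15 K
  T_cold = 8 + 273.15 = 281.15 K
Apply Carnot COP formula:
  COP = T_hot_K / (T_hot_K - T_cold_K) = 307.15 / 26.0
  COP = 11.813

11.813


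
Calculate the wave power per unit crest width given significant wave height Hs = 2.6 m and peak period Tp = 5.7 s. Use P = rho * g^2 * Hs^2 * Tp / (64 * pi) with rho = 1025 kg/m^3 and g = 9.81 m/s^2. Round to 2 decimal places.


Apply wave power formula:
  g^2 = 9.81^2 = 96.2361
  Hs^2 = 2.6^2 = 6.76
  Numerator = rho * g^2 * Hs^2 * Tp = 1025 * 96.2361 * 6.76 * 5.7 = 3800873.64
  Denominator = 64 * pi = 201.0619
  P = 3800873.64 / 201.0619 = 18903.99 W/m

18903.99


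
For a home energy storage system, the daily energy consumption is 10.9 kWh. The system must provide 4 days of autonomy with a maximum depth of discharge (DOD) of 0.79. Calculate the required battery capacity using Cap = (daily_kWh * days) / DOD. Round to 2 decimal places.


Total energy needed = daily * days = 10.9 * 4 = 43.6 kWh
Account for depth of discharge:
  Cap = total_energy / DOD = 43.6 / 0.79
  Cap = 55.19 kWh

55.19


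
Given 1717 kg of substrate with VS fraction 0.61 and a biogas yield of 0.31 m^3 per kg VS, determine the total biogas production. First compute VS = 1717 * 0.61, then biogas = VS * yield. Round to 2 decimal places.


Compute volatile solids:
  VS = mass * VS_fraction = 1717 * 0.61 = 1047.37 kg
Calculate biogas volume:
  Biogas = VS * specific_yield = 1047.37 * 0.31
  Biogas = 324.68 m^3

324.68


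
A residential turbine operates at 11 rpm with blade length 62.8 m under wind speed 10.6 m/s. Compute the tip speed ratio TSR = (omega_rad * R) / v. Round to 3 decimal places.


Convert rotational speed to rad/s:
  omega = 11 * 2 * pi / 60 = 1.1519 rad/s
Compute tip speed:
  v_tip = omega * R = 1.1519 * 62.8 = 72.34 m/s
Tip speed ratio:
  TSR = v_tip / v_wind = 72.34 / 10.6 = 6.825

6.825


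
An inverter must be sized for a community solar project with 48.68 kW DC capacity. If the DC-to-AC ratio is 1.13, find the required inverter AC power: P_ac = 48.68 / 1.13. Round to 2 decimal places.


The inverter AC capacity is determined by the DC/AC ratio.
Given: P_dc = 48.68 kW, DC/AC ratio = 1.13
P_ac = P_dc / ratio = 48.68 / 1.13
P_ac = 43.08 kW

43.08


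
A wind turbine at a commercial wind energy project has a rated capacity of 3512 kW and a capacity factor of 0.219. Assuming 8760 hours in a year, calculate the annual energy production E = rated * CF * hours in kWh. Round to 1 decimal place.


Annual energy = rated_kW * capacity_factor * hours_per_year
Given: P_rated = 3512 kW, CF = 0.219, hours = 8760
E = 3512 * 0.219 * 8760
E = 6737561.3 kWh

6737561.3


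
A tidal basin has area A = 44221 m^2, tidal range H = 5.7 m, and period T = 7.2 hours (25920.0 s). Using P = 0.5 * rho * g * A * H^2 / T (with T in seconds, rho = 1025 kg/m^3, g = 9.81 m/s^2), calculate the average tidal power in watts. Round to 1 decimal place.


Convert period to seconds: T = 7.2 * 3600 = 25920.0 s
H^2 = 5.7^2 = 32.49
P = 0.5 * rho * g * A * H^2 / T
P = 0.5 * 1025 * 9.81 * 44221 * 32.49 / 25920.0
P = 278680.2 W

278680.2


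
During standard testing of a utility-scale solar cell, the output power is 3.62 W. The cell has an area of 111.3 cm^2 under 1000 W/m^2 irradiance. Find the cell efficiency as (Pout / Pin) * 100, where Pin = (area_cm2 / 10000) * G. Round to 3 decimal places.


First compute the input power:
  Pin = area_cm2 / 10000 * G = 111.3 / 10000 * 1000 = 11.13 W
Then compute efficiency:
  Efficiency = (Pout / Pin) * 100 = (3.62 / 11.13) * 100
  Efficiency = 32.525%

32.525


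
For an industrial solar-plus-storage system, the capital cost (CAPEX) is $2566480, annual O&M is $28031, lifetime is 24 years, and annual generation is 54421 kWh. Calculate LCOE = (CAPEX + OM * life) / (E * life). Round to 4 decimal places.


Total cost = CAPEX + OM * lifetime = 2566480 + 28031 * 24 = 2566480 + 672744 = 3239224
Total generation = annual * lifetime = 54421 * 24 = 1306104 kWh
LCOE = 3239224 / 1306104
LCOE = 2.4801 $/kWh

2.4801


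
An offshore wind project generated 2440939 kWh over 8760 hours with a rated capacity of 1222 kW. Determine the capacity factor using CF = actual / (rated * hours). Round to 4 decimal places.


Capacity factor = actual output / maximum possible output
Maximum possible = rated * hours = 1222 * 8760 = 10704720 kWh
CF = 2440939 / 10704720
CF = 0.2280

0.2280


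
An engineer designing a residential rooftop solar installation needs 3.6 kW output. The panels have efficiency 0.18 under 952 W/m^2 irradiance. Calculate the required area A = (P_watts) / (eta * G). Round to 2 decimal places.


Convert target power to watts: P = 3.6 * 1000 = 3600.0 W
Compute denominator: eta * G = 0.18 * 952 = 171.36
Required area A = P / (eta * G) = 3600.0 / 171.36
A = 21.01 m^2

21.01


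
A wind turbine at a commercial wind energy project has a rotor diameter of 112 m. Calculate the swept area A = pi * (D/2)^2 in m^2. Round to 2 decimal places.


Compute the rotor radius:
  r = D / 2 = 112 / 2 = 56.0 m
Calculate swept area:
  A = pi * r^2 = pi * 56.0^2
  A = 9852.03 m^2

9852.03


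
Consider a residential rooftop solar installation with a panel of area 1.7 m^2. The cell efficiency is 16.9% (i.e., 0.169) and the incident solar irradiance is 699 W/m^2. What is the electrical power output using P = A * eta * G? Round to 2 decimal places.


Use the solar power formula P = A * eta * G.
Given: A = 1.7 m^2, eta = 0.169, G = 699 W/m^2
P = 1.7 * 0.169 * 699
P = 200.82 W

200.82


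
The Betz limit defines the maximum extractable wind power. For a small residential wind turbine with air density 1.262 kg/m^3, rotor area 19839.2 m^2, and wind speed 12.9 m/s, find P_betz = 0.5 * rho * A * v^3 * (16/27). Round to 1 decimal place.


The Betz coefficient Cp_max = 16/27 = 0.5926
v^3 = 12.9^3 = 2146.689
P_betz = 0.5 * rho * A * v^3 * Cp_max
P_betz = 0.5 * 1.262 * 19839.2 * 2146.689 * 0.5926
P_betz = 15924978.9 W

15924978.9


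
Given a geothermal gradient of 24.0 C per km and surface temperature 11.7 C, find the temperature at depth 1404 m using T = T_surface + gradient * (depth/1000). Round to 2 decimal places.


Convert depth to km: 1404 / 1000 = 1.404 km
Temperature increase = gradient * depth_km = 24.0 * 1.404 = 33.7 C
Temperature at depth = T_surface + delta_T = 11.7 + 33.7
T = 45.40 C

45.40


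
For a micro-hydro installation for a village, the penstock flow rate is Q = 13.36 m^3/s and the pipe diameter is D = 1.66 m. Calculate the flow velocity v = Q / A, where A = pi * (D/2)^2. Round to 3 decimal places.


Compute pipe cross-sectional area:
  A = pi * (D/2)^2 = pi * (1.66/2)^2 = 2.1642 m^2
Calculate velocity:
  v = Q / A = 13.36 / 2.1642
  v = 6.173 m/s

6.173


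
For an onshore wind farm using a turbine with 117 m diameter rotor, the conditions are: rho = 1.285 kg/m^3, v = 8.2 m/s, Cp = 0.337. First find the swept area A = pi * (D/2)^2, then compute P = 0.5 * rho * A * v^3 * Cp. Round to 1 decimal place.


Step 1 -- Compute swept area:
  A = pi * (D/2)^2 = pi * (117/2)^2 = 10751.32 m^2
Step 2 -- Apply wind power equation:
  P = 0.5 * rho * A * v^3 * Cp
  v^3 = 8.2^3 = 551.368
  P = 0.5 * 1.285 * 10751.32 * 551.368 * 0.337
  P = 1283530.5 W

1283530.5


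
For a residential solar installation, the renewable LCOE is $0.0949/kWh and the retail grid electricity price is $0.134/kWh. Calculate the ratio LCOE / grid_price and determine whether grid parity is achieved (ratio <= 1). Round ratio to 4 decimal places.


Compare LCOE to grid price:
  LCOE = $0.0949/kWh, Grid price = $0.134/kWh
  Ratio = LCOE / grid_price = 0.0949 / 0.134 = 0.7082
  Grid parity achieved (ratio <= 1)? yes

0.7082


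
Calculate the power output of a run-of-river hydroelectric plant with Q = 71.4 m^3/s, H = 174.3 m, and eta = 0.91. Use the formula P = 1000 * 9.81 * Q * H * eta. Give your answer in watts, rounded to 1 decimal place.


Apply the hydropower formula P = rho * g * Q * H * eta
rho * g = 1000 * 9.81 = 9810.0
P = 9810.0 * 71.4 * 174.3 * 0.91
P = 111097938.0 W

111097938.0


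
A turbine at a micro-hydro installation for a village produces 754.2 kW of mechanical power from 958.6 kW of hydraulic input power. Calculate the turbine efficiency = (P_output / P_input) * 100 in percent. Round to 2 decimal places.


Turbine efficiency = (output power / input power) * 100
eta = (754.2 / 958.6) * 100
eta = 78.68%

78.68


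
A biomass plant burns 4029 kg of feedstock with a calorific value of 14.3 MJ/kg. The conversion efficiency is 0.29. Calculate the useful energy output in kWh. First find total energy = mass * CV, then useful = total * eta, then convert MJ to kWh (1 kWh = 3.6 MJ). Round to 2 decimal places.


Total energy = mass * CV = 4029 * 14.3 = 57614.7 MJ
Useful energy = total * eta = 57614.7 * 0.29 = 16708.26 MJ
Convert to kWh: 16708.26 / 3.6
Useful energy = 4641.18 kWh

4641.18


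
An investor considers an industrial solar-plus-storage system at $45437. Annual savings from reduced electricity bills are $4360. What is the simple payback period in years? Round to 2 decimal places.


Simple payback period = initial cost / annual savings
Payback = 45437 / 4360
Payback = 10.42 years

10.42


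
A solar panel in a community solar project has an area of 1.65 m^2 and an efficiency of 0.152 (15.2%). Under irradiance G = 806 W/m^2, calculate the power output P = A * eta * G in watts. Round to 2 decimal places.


Use the solar power formula P = A * eta * G.
Given: A = 1.65 m^2, eta = 0.152, G = 806 W/m^2
P = 1.65 * 0.152 * 806
P = 202.14 W

202.14


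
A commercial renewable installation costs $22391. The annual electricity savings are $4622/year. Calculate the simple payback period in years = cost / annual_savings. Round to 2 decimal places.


Simple payback period = initial cost / annual savings
Payback = 22391 / 4622
Payback = 4.84 years

4.84


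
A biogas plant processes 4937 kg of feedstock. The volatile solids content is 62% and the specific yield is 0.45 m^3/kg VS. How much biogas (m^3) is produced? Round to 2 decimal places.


Compute volatile solids:
  VS = mass * VS_fraction = 4937 * 0.62 = 3060.94 kg
Calculate biogas volume:
  Biogas = VS * specific_yield = 3060.94 * 0.45
  Biogas = 1377.42 m^3

1377.42


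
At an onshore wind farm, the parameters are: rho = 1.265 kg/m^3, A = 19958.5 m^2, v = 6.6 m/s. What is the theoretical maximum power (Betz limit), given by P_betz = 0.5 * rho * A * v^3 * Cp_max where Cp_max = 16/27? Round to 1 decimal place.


The Betz coefficient Cp_max = 16/27 = 0.5926
v^3 = 6.6^3 = 287.496
P_betz = 0.5 * rho * A * v^3 * Cp_max
P_betz = 0.5 * 1.265 * 19958.5 * 287.496 * 0.5926
P_betz = 2150683.3 W

2150683.3


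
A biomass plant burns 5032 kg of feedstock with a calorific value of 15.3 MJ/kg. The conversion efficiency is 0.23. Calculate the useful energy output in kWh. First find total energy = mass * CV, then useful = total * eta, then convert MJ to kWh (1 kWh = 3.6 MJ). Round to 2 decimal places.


Total energy = mass * CV = 5032 * 15.3 = 76989.6 MJ
Useful energy = total * eta = 76989.6 * 0.23 = 17707.61 MJ
Convert to kWh: 17707.61 / 3.6
Useful energy = 4918.78 kWh

4918.78


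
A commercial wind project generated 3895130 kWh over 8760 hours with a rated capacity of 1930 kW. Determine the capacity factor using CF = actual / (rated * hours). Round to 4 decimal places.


Capacity factor = actual output / maximum possible output
Maximum possible = rated * hours = 1930 * 8760 = 16906800 kWh
CF = 3895130 / 16906800
CF = 0.2304

0.2304


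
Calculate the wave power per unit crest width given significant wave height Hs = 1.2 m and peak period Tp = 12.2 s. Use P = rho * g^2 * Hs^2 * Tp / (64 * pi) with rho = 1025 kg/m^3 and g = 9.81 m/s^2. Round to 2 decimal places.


Apply wave power formula:
  g^2 = 9.81^2 = 96.2361
  Hs^2 = 1.2^2 = 1.44
  Numerator = rho * g^2 * Hs^2 * Tp = 1025 * 96.2361 * 1.44 * 12.2 = 1732942.7
  Denominator = 64 * pi = 201.0619
  P = 1732942.7 / 201.0619 = 8618.95 W/m

8618.95


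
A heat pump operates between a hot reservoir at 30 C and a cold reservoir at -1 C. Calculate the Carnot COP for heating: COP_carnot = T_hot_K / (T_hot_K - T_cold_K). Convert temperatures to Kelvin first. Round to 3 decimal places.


Convert to Kelvin:
  T_hot = 30 + 273.15 = 303.15 K
  T_cold = -1 + 273.15 = 272.15 K
Apply Carnot COP formula:
  COP = T_hot_K / (T_hot_K - T_cold_K) = 303.15 / 31.0
  COP = 9.779

9.779


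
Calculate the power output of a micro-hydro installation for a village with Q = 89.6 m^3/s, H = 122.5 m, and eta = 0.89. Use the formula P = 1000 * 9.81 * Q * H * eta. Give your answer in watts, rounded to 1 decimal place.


Apply the hydropower formula P = rho * g * Q * H * eta
rho * g = 1000 * 9.81 = 9810.0
P = 9810.0 * 89.6 * 122.5 * 0.89
P = 95830358.4 W

95830358.4


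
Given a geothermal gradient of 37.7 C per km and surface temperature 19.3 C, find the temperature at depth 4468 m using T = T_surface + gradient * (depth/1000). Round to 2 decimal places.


Convert depth to km: 4468 / 1000 = 4.468 km
Temperature increase = gradient * depth_km = 37.7 * 4.468 = 168.44 C
Temperature at depth = T_surface + delta_T = 19.3 + 168.44
T = 187.74 C

187.74


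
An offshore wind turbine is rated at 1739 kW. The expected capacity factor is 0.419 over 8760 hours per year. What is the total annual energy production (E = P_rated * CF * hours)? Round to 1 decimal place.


Annual energy = rated_kW * capacity_factor * hours_per_year
Given: P_rated = 1739 kW, CF = 0.419, hours = 8760
E = 1739 * 0.419 * 8760
E = 6382895.2 kWh

6382895.2


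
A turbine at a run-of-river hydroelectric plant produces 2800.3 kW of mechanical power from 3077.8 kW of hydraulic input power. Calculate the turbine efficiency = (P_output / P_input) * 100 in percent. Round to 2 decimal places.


Turbine efficiency = (output power / input power) * 100
eta = (2800.3 / 3077.8) * 100
eta = 90.98%

90.98


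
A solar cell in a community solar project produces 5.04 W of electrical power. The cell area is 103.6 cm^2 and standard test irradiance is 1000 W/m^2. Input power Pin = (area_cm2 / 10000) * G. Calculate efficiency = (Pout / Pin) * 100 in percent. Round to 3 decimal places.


First compute the input power:
  Pin = area_cm2 / 10000 * G = 103.6 / 10000 * 1000 = 10.36 W
Then compute efficiency:
  Efficiency = (Pout / Pin) * 100 = (5.04 / 10.36) * 100
  Efficiency = 48.649%

48.649


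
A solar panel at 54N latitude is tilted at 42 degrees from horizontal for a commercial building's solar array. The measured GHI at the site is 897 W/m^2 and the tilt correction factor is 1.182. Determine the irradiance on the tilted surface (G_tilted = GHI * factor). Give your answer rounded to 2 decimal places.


Identify the given values:
  GHI = 897 W/m^2, tilt correction factor = 1.182
Apply the formula G_tilted = GHI * factor:
  G_tilted = 897 * 1.182
  G_tilted = 1060.25 W/m^2

1060.25


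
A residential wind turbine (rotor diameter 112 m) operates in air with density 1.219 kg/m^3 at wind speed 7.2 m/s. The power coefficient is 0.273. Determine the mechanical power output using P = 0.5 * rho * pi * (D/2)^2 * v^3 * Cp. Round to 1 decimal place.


Step 1 -- Compute swept area:
  A = pi * (D/2)^2 = pi * (112/2)^2 = 9852.03 m^2
Step 2 -- Apply wind power equation:
  P = 0.5 * rho * A * v^3 * Cp
  v^3 = 7.2^3 = 373.248
  P = 0.5 * 1.219 * 9852.03 * 373.248 * 0.273
  P = 611870.9 W

611870.9


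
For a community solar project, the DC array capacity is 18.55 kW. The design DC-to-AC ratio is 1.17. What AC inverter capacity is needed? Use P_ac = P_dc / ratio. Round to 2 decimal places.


The inverter AC capacity is determined by the DC/AC ratio.
Given: P_dc = 18.55 kW, DC/AC ratio = 1.17
P_ac = P_dc / ratio = 18.55 / 1.17
P_ac = 15.85 kW

15.85


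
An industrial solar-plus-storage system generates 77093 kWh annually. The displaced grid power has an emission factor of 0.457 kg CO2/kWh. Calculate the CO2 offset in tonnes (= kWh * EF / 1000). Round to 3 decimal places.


CO2 offset in kg = generation * emission_factor
CO2 offset = 77093 * 0.457 = 35231.5 kg
Convert to tonnes:
  CO2 offset = 35231.5 / 1000 = 35.232 tonnes

35.232


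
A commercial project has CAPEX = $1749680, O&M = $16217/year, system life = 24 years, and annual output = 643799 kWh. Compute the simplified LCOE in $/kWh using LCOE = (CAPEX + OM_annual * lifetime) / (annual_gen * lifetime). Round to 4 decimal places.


Total cost = CAPEX + OM * lifetime = 1749680 + 16217 * 24 = 1749680 + 389208 = 2138888
Total generation = annual * lifetime = 643799 * 24 = 15451176 kWh
LCOE = 2138888 / 15451176
LCOE = 0.1384 $/kWh

0.1384


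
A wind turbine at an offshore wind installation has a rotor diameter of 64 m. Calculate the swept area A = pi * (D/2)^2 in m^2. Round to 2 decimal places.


Compute the rotor radius:
  r = D / 2 = 64 / 2 = 32.0 m
Calculate swept area:
  A = pi * r^2 = pi * 32.0^2
  A = 3216.99 m^2

3216.99


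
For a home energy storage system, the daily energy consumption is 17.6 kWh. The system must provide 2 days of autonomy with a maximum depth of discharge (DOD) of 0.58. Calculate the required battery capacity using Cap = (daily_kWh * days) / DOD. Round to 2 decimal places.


Total energy needed = daily * days = 17.6 * 2 = 35.2 kWh
Account for depth of discharge:
  Cap = total_energy / DOD = 35.2 / 0.58
  Cap = 60.69 kWh

60.69


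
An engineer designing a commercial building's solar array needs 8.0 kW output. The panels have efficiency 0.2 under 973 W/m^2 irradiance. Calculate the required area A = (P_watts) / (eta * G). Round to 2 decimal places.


Convert target power to watts: P = 8.0 * 1000 = 8000.0 W
Compute denominator: eta * G = 0.2 * 973 = 194.6
Required area A = P / (eta * G) = 8000.0 / 194.6
A = 41.11 m^2

41.11


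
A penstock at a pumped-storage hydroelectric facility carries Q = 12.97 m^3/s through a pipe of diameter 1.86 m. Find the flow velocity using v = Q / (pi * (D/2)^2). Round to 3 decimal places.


Compute pipe cross-sectional area:
  A = pi * (D/2)^2 = pi * (1.86/2)^2 = 2.7172 m^2
Calculate velocity:
  v = Q / A = 12.97 / 2.7172
  v = 4.773 m/s

4.773


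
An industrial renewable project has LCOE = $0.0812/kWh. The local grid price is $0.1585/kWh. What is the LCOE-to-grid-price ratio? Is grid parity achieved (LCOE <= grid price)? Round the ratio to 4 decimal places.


Compare LCOE to grid price:
  LCOE = $0.0812/kWh, Grid price = $0.1585/kWh
  Ratio = LCOE / grid_price = 0.0812 / 0.1585 = 0.5123
  Grid parity achieved (ratio <= 1)? yes

0.5123


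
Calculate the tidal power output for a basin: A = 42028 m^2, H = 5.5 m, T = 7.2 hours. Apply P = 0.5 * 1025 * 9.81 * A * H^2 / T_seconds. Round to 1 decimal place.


Convert period to seconds: T = 7.2 * 3600 = 25920.0 s
H^2 = 5.5^2 = 30.25
P = 0.5 * rho * g * A * H^2 / T
P = 0.5 * 1025 * 9.81 * 42028 * 30.25 / 25920.0
P = 246599.4 W

246599.4


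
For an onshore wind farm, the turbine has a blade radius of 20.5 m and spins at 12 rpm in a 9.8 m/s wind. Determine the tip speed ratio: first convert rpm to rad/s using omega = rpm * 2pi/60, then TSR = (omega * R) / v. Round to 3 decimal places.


Convert rotational speed to rad/s:
  omega = 12 * 2 * pi / 60 = 1.2566 rad/s
Compute tip speed:
  v_tip = omega * R = 1.2566 * 20.5 = 25.761 m/s
Tip speed ratio:
  TSR = v_tip / v_wind = 25.761 / 9.8 = 2.629

2.629


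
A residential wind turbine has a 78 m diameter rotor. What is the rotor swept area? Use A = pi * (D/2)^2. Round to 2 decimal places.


Compute the rotor radius:
  r = D / 2 = 78 / 2 = 39.0 m
Calculate swept area:
  A = pi * r^2 = pi * 39.0^2
  A = 4778.36 m^2

4778.36


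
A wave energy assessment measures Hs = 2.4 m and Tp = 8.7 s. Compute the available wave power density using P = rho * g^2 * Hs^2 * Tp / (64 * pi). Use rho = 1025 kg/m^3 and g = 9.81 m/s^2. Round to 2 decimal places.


Apply wave power formula:
  g^2 = 9.81^2 = 96.2361
  Hs^2 = 2.4^2 = 5.76
  Numerator = rho * g^2 * Hs^2 * Tp = 1025 * 96.2361 * 5.76 * 8.7 = 4943148.03
  Denominator = 64 * pi = 201.0619
  P = 4943148.03 / 201.0619 = 24585.20 W/m

24585.20


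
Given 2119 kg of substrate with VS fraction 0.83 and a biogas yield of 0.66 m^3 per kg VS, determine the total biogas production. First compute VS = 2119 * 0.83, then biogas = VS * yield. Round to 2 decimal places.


Compute volatile solids:
  VS = mass * VS_fraction = 2119 * 0.83 = 1758.77 kg
Calculate biogas volume:
  Biogas = VS * specific_yield = 1758.77 * 0.66
  Biogas = 1160.79 m^3

1160.79


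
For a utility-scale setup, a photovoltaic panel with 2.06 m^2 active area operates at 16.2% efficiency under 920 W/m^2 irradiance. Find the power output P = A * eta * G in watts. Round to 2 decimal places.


Use the solar power formula P = A * eta * G.
Given: A = 2.06 m^2, eta = 0.162, G = 920 W/m^2
P = 2.06 * 0.162 * 920
P = 307.02 W

307.02


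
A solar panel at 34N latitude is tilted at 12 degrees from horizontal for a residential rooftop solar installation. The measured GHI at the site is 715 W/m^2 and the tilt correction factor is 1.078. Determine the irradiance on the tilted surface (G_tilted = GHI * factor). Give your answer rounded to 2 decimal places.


Identify the given values:
  GHI = 715 W/m^2, tilt correction factor = 1.078
Apply the formula G_tilted = GHI * factor:
  G_tilted = 715 * 1.078
  G_tilted = 770.77 W/m^2

770.77


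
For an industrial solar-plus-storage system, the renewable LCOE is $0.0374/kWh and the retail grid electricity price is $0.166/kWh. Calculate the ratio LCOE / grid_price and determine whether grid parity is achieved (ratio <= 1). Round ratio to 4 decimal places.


Compare LCOE to grid price:
  LCOE = $0.0374/kWh, Grid price = $0.166/kWh
  Ratio = LCOE / grid_price = 0.0374 / 0.166 = 0.2253
  Grid parity achieved (ratio <= 1)? yes

0.2253


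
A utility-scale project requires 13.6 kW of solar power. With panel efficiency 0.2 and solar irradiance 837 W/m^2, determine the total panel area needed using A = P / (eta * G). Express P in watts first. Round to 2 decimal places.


Convert target power to watts: P = 13.6 * 1000 = 13600.0 W
Compute denominator: eta * G = 0.2 * 837 = 167.4
Required area A = P / (eta * G) = 13600.0 / 167.4
A = 81.24 m^2

81.24


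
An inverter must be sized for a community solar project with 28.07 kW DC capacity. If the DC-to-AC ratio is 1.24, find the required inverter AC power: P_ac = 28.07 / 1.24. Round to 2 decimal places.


The inverter AC capacity is determined by the DC/AC ratio.
Given: P_dc = 28.07 kW, DC/AC ratio = 1.24
P_ac = P_dc / ratio = 28.07 / 1.24
P_ac = 22.64 kW

22.64


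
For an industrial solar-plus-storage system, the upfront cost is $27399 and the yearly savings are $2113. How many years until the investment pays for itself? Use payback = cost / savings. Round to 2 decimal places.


Simple payback period = initial cost / annual savings
Payback = 27399 / 2113
Payback = 12.97 years

12.97


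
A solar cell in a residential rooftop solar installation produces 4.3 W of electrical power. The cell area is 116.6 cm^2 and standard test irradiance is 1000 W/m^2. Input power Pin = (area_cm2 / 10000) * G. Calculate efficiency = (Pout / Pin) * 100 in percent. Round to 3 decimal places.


First compute the input power:
  Pin = area_cm2 / 10000 * G = 116.6 / 10000 * 1000 = 11.66 W
Then compute efficiency:
  Efficiency = (Pout / Pin) * 100 = (4.3 / 11.66) * 100
  Efficiency = 36.878%

36.878


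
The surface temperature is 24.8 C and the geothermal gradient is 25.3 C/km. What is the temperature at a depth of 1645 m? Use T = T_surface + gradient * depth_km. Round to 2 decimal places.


Convert depth to km: 1645 / 1000 = 1.645 km
Temperature increase = gradient * depth_km = 25.3 * 1.645 = 41.62 C
Temperature at depth = T_surface + delta_T = 24.8 + 41.62
T = 66.42 C

66.42


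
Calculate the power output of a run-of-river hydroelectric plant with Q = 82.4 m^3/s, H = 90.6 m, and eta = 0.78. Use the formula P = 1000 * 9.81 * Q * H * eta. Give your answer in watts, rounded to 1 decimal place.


Apply the hydropower formula P = rho * g * Q * H * eta
rho * g = 1000 * 9.81 = 9810.0
P = 9810.0 * 82.4 * 90.6 * 0.78
P = 57124053.8 W

57124053.8


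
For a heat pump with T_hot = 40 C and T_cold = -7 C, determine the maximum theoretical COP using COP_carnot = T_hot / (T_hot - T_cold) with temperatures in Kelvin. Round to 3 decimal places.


Convert to Kelvin:
  T_hot = 40 + 273.15 = 313.15 K
  T_cold = -7 + 273.15 = 266.15 K
Apply Carnot COP formula:
  COP = T_hot_K / (T_hot_K - T_cold_K) = 313.15 / 47.0
  COP = 6.663

6.663


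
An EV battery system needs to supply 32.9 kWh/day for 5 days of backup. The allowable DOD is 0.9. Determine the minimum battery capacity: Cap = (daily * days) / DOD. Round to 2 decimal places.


Total energy needed = daily * days = 32.9 * 5 = 164.5 kWh
Account for depth of discharge:
  Cap = total_energy / DOD = 164.5 / 0.9
  Cap = 182.78 kWh

182.78


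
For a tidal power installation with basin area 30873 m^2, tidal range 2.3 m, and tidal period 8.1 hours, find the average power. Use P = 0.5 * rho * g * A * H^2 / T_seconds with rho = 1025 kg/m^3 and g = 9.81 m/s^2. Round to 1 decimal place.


Convert period to seconds: T = 8.1 * 3600 = 29160.0 s
H^2 = 2.3^2 = 5.29
P = 0.5 * rho * g * A * H^2 / T
P = 0.5 * 1025 * 9.81 * 30873 * 5.29 / 29160.0
P = 28158.5 W

28158.5


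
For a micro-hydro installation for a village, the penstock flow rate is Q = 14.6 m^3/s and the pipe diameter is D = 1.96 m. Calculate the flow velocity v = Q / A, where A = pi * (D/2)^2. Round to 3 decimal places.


Compute pipe cross-sectional area:
  A = pi * (D/2)^2 = pi * (1.96/2)^2 = 3.0172 m^2
Calculate velocity:
  v = Q / A = 14.6 / 3.0172
  v = 4.839 m/s

4.839


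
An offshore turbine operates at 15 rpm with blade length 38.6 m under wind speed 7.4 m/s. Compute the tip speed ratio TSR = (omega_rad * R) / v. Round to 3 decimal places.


Convert rotational speed to rad/s:
  omega = 15 * 2 * pi / 60 = 1.5708 rad/s
Compute tip speed:
  v_tip = omega * R = 1.5708 * 38.6 = 60.633 m/s
Tip speed ratio:
  TSR = v_tip / v_wind = 60.633 / 7.4 = 8.194

8.194


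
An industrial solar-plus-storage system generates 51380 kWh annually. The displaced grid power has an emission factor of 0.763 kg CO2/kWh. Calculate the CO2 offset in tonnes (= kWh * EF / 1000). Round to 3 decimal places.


CO2 offset in kg = generation * emission_factor
CO2 offset = 51380 * 0.763 = 39202.94 kg
Convert to tonnes:
  CO2 offset = 39202.94 / 1000 = 39.203 tonnes

39.203


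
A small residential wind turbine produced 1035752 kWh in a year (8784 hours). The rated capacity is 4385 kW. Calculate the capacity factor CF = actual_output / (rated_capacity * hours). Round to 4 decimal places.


Capacity factor = actual output / maximum possible output
Maximum possible = rated * hours = 4385 * 8784 = 38517840 kWh
CF = 1035752 / 38517840
CF = 0.0269

0.0269


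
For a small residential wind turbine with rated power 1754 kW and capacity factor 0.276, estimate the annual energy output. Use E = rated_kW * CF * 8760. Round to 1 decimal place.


Annual energy = rated_kW * capacity_factor * hours_per_year
Given: P_rated = 1754 kW, CF = 0.276, hours = 8760
E = 1754 * 0.276 * 8760
E = 4240751.0 kWh

4240751.0


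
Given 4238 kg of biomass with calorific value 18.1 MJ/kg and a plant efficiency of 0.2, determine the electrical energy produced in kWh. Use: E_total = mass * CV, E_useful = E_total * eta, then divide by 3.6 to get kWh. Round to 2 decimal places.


Total energy = mass * CV = 4238 * 18.1 = 76707.8 MJ
Useful energy = total * eta = 76707.8 * 0.2 = 15341.56 MJ
Convert to kWh: 15341.56 / 3.6
Useful energy = 4261.54 kWh

4261.54


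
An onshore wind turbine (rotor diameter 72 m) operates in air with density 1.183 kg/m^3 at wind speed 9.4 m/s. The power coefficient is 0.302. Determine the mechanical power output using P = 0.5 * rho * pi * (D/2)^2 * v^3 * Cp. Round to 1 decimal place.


Step 1 -- Compute swept area:
  A = pi * (D/2)^2 = pi * (72/2)^2 = 4071.5 m^2
Step 2 -- Apply wind power equation:
  P = 0.5 * rho * A * v^3 * Cp
  v^3 = 9.4^3 = 830.584
  P = 0.5 * 1.183 * 4071.5 * 830.584 * 0.302
  P = 604087.9 W

604087.9


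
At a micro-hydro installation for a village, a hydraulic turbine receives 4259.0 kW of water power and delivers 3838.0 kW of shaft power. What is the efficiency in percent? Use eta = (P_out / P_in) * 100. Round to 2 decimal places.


Turbine efficiency = (output power / input power) * 100
eta = (3838.0 / 4259.0) * 100
eta = 90.12%

90.12


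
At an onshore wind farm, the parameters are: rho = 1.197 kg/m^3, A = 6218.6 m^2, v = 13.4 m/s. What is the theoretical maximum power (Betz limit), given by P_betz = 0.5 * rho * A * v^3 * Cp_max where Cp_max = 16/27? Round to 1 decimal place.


The Betz coefficient Cp_max = 16/27 = 0.5926
v^3 = 13.4^3 = 2406.104
P_betz = 0.5 * rho * A * v^3 * Cp_max
P_betz = 0.5 * 1.197 * 6218.6 * 2406.104 * 0.5926
P_betz = 5306734.9 W

5306734.9


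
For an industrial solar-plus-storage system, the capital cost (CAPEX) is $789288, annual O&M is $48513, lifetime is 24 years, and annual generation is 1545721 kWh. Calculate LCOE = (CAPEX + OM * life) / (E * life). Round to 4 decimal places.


Total cost = CAPEX + OM * lifetime = 789288 + 48513 * 24 = 789288 + 1164312 = 1953600
Total generation = annual * lifetime = 1545721 * 24 = 37097304 kWh
LCOE = 1953600 / 37097304
LCOE = 0.0527 $/kWh

0.0527


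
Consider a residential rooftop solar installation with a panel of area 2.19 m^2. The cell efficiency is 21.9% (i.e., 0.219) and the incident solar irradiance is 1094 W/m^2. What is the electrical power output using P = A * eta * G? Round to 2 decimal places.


Use the solar power formula P = A * eta * G.
Given: A = 2.19 m^2, eta = 0.219, G = 1094 W/m^2
P = 2.19 * 0.219 * 1094
P = 524.69 W

524.69


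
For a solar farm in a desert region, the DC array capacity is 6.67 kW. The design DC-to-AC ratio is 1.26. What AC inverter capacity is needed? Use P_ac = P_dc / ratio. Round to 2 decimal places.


The inverter AC capacity is determined by the DC/AC ratio.
Given: P_dc = 6.67 kW, DC/AC ratio = 1.26
P_ac = P_dc / ratio = 6.67 / 1.26
P_ac = 5.29 kW

5.29


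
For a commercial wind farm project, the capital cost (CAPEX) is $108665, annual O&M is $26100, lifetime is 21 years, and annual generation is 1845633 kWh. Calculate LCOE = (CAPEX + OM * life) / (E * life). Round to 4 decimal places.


Total cost = CAPEX + OM * lifetime = 108665 + 26100 * 21 = 108665 + 548100 = 656765
Total generation = annual * lifetime = 1845633 * 21 = 38758293 kWh
LCOE = 656765 / 38758293
LCOE = 0.0169 $/kWh

0.0169


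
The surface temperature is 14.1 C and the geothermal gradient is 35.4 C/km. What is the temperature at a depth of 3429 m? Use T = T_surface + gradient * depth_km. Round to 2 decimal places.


Convert depth to km: 3429 / 1000 = 3.429 km
Temperature increase = gradient * depth_km = 35.4 * 3.429 = 121.39 C
Temperature at depth = T_surface + delta_T = 14.1 + 121.39
T = 135.49 C

135.49


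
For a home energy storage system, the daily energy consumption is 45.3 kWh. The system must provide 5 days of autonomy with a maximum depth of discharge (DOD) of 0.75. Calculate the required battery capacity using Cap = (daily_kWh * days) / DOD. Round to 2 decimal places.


Total energy needed = daily * days = 45.3 * 5 = 226.5 kWh
Account for depth of discharge:
  Cap = total_energy / DOD = 226.5 / 0.75
  Cap = 302.00 kWh

302.00


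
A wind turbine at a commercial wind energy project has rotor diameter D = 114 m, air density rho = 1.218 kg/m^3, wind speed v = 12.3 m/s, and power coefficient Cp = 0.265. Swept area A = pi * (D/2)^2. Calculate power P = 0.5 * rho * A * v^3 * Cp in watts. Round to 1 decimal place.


Step 1 -- Compute swept area:
  A = pi * (D/2)^2 = pi * (114/2)^2 = 10207.03 m^2
Step 2 -- Apply wind power equation:
  P = 0.5 * rho * A * v^3 * Cp
  v^3 = 12.3^3 = 1860.867
  P = 0.5 * 1.218 * 10207.03 * 1860.867 * 0.265
  P = 3065336.0 W

3065336.0


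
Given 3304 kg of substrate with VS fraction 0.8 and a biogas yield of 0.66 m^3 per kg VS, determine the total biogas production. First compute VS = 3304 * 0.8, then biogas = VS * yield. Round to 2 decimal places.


Compute volatile solids:
  VS = mass * VS_fraction = 3304 * 0.8 = 2643.2 kg
Calculate biogas volume:
  Biogas = VS * specific_yield = 2643.2 * 0.66
  Biogas = 1744.51 m^3

1744.51


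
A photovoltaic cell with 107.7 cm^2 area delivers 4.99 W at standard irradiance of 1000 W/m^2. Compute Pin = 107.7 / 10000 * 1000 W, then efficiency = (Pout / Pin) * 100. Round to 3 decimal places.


First compute the input power:
  Pin = area_cm2 / 10000 * G = 107.7 / 10000 * 1000 = 10.77 W
Then compute efficiency:
  Efficiency = (Pout / Pin) * 100 = (4.99 / 10.77) * 100
  Efficiency = 46.332%

46.332


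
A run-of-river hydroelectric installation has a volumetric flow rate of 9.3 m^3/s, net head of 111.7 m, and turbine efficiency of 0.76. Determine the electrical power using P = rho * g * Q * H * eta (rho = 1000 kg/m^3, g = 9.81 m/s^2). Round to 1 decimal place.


Apply the hydropower formula P = rho * g * Q * H * eta
rho * g = 1000 * 9.81 = 9810.0
P = 9810.0 * 9.3 * 111.7 * 0.76
P = 7744951.8 W

7744951.8


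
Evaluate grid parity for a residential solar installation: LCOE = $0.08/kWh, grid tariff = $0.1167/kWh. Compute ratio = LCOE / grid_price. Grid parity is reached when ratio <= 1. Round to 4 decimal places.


Compare LCOE to grid price:
  LCOE = $0.08/kWh, Grid price = $0.1167/kWh
  Ratio = LCOE / grid_price = 0.08 / 0.1167 = 0.6855
  Grid parity achieved (ratio <= 1)? yes

0.6855


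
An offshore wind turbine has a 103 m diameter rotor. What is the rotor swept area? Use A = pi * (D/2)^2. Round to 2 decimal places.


Compute the rotor radius:
  r = D / 2 = 103 / 2 = 51.5 m
Calculate swept area:
  A = pi * r^2 = pi * 51.5^2
  A = 8332.29 m^2

8332.29


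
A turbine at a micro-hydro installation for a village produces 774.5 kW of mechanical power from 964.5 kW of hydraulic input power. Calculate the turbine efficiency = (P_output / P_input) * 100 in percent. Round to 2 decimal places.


Turbine efficiency = (output power / input power) * 100
eta = (774.5 / 964.5) * 100
eta = 80.30%

80.30


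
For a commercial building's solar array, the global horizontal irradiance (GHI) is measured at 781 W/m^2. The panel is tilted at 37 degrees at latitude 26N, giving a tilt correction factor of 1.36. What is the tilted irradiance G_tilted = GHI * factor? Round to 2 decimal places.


Identify the given values:
  GHI = 781 W/m^2, tilt correction factor = 1.36
Apply the formula G_tilted = GHI * factor:
  G_tilted = 781 * 1.36
  G_tilted = 1062.16 W/m^2

1062.16


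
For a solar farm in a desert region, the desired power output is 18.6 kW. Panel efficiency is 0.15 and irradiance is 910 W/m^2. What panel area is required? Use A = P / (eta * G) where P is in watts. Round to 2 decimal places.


Convert target power to watts: P = 18.6 * 1000 = 18600.0 W
Compute denominator: eta * G = 0.15 * 910 = 136.5
Required area A = P / (eta * G) = 18600.0 / 136.5
A = 136.26 m^2

136.26


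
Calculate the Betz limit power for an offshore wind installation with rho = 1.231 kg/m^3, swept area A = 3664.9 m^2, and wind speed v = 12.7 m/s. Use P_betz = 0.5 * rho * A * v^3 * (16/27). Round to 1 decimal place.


The Betz coefficient Cp_max = 16/27 = 0.5926
v^3 = 12.7^3 = 2048.383
P_betz = 0.5 * rho * A * v^3 * Cp_max
P_betz = 0.5 * 1.231 * 3664.9 * 2048.383 * 0.5926
P_betz = 2738152.1 W

2738152.1


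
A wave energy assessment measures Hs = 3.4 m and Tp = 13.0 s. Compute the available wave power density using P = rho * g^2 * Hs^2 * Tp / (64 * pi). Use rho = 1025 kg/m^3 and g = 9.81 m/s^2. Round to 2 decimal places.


Apply wave power formula:
  g^2 = 9.81^2 = 96.2361
  Hs^2 = 3.4^2 = 11.56
  Numerator = rho * g^2 * Hs^2 * Tp = 1025 * 96.2361 * 11.56 * 13.0 = 14823920.14
  Denominator = 64 * pi = 201.0619
  P = 14823920.14 / 201.0619 = 73728.13 W/m

73728.13


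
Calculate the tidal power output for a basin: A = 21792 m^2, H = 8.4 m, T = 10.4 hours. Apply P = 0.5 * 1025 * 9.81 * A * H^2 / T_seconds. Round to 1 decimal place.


Convert period to seconds: T = 10.4 * 3600 = 37440.0 s
H^2 = 8.4^2 = 70.56
P = 0.5 * rho * g * A * H^2 / T
P = 0.5 * 1025 * 9.81 * 21792 * 70.56 / 37440.0
P = 206482.2 W

206482.2


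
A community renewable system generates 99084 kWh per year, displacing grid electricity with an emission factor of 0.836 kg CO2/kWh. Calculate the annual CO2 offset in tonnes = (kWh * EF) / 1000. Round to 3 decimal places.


CO2 offset in kg = generation * emission_factor
CO2 offset = 99084 * 0.836 = 82834.22 kg
Convert to tonnes:
  CO2 offset = 82834.22 / 1000 = 82.834 tonnes

82.834
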